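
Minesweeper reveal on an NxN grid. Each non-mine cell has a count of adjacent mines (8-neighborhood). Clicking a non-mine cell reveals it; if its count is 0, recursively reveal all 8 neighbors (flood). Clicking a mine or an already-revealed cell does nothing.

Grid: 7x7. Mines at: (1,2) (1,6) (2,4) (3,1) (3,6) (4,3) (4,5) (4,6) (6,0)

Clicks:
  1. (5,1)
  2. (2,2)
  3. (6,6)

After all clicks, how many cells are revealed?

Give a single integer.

Answer: 13

Derivation:
Click 1 (5,1) count=1: revealed 1 new [(5,1)] -> total=1
Click 2 (2,2) count=2: revealed 1 new [(2,2)] -> total=2
Click 3 (6,6) count=0: revealed 11 new [(5,2) (5,3) (5,4) (5,5) (5,6) (6,1) (6,2) (6,3) (6,4) (6,5) (6,6)] -> total=13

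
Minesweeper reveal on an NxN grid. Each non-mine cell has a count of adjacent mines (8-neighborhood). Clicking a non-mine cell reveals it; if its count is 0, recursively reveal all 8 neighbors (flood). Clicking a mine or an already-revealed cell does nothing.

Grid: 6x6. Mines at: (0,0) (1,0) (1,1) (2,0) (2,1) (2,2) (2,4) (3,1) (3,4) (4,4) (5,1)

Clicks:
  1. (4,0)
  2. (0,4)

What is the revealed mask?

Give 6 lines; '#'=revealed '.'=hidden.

Answer: ..####
..####
......
......
#.....
......

Derivation:
Click 1 (4,0) count=2: revealed 1 new [(4,0)] -> total=1
Click 2 (0,4) count=0: revealed 8 new [(0,2) (0,3) (0,4) (0,5) (1,2) (1,3) (1,4) (1,5)] -> total=9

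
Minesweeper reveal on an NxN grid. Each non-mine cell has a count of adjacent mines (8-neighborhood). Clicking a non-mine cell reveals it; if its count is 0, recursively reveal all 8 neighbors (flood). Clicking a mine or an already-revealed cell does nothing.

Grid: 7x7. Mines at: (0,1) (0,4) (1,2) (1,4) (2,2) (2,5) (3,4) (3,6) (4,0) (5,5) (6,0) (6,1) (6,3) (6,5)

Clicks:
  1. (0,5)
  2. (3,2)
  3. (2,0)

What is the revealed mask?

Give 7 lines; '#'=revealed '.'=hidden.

Answer: .....#.
##.....
##.....
###....
.......
.......
.......

Derivation:
Click 1 (0,5) count=2: revealed 1 new [(0,5)] -> total=1
Click 2 (3,2) count=1: revealed 1 new [(3,2)] -> total=2
Click 3 (2,0) count=0: revealed 6 new [(1,0) (1,1) (2,0) (2,1) (3,0) (3,1)] -> total=8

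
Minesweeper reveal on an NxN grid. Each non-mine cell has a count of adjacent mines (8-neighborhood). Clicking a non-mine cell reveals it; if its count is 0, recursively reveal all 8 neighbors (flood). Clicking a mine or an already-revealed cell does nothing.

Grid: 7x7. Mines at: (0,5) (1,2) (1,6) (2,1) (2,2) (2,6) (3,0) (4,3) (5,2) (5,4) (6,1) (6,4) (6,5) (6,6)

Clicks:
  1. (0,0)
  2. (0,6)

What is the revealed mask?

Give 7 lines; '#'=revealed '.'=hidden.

Answer: ##....#
##.....
.......
.......
.......
.......
.......

Derivation:
Click 1 (0,0) count=0: revealed 4 new [(0,0) (0,1) (1,0) (1,1)] -> total=4
Click 2 (0,6) count=2: revealed 1 new [(0,6)] -> total=5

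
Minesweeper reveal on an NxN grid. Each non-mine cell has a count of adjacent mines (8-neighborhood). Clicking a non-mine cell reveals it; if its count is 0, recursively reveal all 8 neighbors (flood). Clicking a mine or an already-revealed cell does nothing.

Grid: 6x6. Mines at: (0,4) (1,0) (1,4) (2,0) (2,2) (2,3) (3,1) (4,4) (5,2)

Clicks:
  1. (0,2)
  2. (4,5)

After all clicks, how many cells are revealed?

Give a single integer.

Click 1 (0,2) count=0: revealed 6 new [(0,1) (0,2) (0,3) (1,1) (1,2) (1,3)] -> total=6
Click 2 (4,5) count=1: revealed 1 new [(4,5)] -> total=7

Answer: 7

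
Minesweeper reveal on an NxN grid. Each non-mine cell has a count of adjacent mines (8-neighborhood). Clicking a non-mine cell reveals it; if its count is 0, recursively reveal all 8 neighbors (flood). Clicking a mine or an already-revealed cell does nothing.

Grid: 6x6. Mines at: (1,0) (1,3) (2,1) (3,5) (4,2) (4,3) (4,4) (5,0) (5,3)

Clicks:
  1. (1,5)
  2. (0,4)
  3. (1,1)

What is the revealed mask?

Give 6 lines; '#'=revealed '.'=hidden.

Answer: ....##
.#..##
....##
......
......
......

Derivation:
Click 1 (1,5) count=0: revealed 6 new [(0,4) (0,5) (1,4) (1,5) (2,4) (2,5)] -> total=6
Click 2 (0,4) count=1: revealed 0 new [(none)] -> total=6
Click 3 (1,1) count=2: revealed 1 new [(1,1)] -> total=7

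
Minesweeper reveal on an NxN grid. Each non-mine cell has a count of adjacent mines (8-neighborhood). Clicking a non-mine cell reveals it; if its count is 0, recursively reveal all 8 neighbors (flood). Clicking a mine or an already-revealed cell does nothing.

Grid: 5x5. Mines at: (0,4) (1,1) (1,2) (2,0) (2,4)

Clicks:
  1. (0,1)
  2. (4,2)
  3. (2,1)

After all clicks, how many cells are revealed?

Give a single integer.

Answer: 14

Derivation:
Click 1 (0,1) count=2: revealed 1 new [(0,1)] -> total=1
Click 2 (4,2) count=0: revealed 13 new [(2,1) (2,2) (2,3) (3,0) (3,1) (3,2) (3,3) (3,4) (4,0) (4,1) (4,2) (4,3) (4,4)] -> total=14
Click 3 (2,1) count=3: revealed 0 new [(none)] -> total=14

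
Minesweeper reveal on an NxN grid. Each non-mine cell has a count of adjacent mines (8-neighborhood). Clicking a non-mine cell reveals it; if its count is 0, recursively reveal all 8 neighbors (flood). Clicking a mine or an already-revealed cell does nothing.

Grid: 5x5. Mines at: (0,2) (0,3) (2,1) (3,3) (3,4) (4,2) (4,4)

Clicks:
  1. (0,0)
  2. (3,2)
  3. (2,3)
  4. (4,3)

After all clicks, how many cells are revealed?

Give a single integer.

Answer: 7

Derivation:
Click 1 (0,0) count=0: revealed 4 new [(0,0) (0,1) (1,0) (1,1)] -> total=4
Click 2 (3,2) count=3: revealed 1 new [(3,2)] -> total=5
Click 3 (2,3) count=2: revealed 1 new [(2,3)] -> total=6
Click 4 (4,3) count=4: revealed 1 new [(4,3)] -> total=7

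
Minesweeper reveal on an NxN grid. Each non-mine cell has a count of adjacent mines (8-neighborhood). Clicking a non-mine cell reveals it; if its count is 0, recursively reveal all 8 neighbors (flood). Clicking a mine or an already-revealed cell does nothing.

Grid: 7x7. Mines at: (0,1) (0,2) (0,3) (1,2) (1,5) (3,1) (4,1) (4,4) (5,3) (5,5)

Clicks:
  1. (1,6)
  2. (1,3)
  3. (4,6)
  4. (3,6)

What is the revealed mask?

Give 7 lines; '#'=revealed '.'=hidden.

Answer: .......
...#..#
.....##
.....##
.....##
.......
.......

Derivation:
Click 1 (1,6) count=1: revealed 1 new [(1,6)] -> total=1
Click 2 (1,3) count=3: revealed 1 new [(1,3)] -> total=2
Click 3 (4,6) count=1: revealed 1 new [(4,6)] -> total=3
Click 4 (3,6) count=0: revealed 5 new [(2,5) (2,6) (3,5) (3,6) (4,5)] -> total=8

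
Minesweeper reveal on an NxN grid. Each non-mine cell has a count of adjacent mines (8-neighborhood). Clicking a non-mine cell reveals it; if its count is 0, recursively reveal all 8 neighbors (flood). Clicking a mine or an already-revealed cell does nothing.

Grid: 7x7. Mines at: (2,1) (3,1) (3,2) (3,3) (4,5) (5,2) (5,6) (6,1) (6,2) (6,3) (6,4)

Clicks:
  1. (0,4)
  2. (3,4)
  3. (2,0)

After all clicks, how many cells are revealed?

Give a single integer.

Click 1 (0,4) count=0: revealed 22 new [(0,0) (0,1) (0,2) (0,3) (0,4) (0,5) (0,6) (1,0) (1,1) (1,2) (1,3) (1,4) (1,5) (1,6) (2,2) (2,3) (2,4) (2,5) (2,6) (3,4) (3,5) (3,6)] -> total=22
Click 2 (3,4) count=2: revealed 0 new [(none)] -> total=22
Click 3 (2,0) count=2: revealed 1 new [(2,0)] -> total=23

Answer: 23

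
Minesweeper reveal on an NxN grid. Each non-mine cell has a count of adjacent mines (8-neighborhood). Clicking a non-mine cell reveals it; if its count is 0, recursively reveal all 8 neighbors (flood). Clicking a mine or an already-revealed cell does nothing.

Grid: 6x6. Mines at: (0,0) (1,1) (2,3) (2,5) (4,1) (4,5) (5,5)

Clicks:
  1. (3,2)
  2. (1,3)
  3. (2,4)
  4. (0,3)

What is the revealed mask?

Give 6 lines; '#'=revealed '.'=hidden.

Answer: ..####
..####
....#.
..#...
......
......

Derivation:
Click 1 (3,2) count=2: revealed 1 new [(3,2)] -> total=1
Click 2 (1,3) count=1: revealed 1 new [(1,3)] -> total=2
Click 3 (2,4) count=2: revealed 1 new [(2,4)] -> total=3
Click 4 (0,3) count=0: revealed 7 new [(0,2) (0,3) (0,4) (0,5) (1,2) (1,4) (1,5)] -> total=10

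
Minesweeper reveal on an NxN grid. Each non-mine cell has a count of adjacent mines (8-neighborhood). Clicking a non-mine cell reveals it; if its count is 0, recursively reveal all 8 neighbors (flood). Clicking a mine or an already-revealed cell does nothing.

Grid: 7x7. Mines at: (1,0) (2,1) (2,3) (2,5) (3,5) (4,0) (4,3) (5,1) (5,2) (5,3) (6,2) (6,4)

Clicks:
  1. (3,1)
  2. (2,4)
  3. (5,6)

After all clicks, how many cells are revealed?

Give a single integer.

Click 1 (3,1) count=2: revealed 1 new [(3,1)] -> total=1
Click 2 (2,4) count=3: revealed 1 new [(2,4)] -> total=2
Click 3 (5,6) count=0: revealed 6 new [(4,5) (4,6) (5,5) (5,6) (6,5) (6,6)] -> total=8

Answer: 8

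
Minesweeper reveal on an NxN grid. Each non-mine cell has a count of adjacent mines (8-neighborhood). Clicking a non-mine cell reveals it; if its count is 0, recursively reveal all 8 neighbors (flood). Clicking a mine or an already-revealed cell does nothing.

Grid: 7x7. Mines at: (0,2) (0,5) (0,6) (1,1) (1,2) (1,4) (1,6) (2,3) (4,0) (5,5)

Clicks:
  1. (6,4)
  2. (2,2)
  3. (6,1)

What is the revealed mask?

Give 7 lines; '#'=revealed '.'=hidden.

Click 1 (6,4) count=1: revealed 1 new [(6,4)] -> total=1
Click 2 (2,2) count=3: revealed 1 new [(2,2)] -> total=2
Click 3 (6,1) count=0: revealed 17 new [(3,1) (3,2) (3,3) (3,4) (4,1) (4,2) (4,3) (4,4) (5,0) (5,1) (5,2) (5,3) (5,4) (6,0) (6,1) (6,2) (6,3)] -> total=19

Answer: .......
.......
..#....
.####..
.####..
#####..
#####..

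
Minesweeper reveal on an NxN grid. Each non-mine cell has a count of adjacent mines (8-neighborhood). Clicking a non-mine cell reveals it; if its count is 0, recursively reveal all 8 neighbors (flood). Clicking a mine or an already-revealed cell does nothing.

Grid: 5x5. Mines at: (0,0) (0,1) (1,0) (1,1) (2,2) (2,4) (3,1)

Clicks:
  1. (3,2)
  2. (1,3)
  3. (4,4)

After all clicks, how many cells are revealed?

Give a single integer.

Answer: 7

Derivation:
Click 1 (3,2) count=2: revealed 1 new [(3,2)] -> total=1
Click 2 (1,3) count=2: revealed 1 new [(1,3)] -> total=2
Click 3 (4,4) count=0: revealed 5 new [(3,3) (3,4) (4,2) (4,3) (4,4)] -> total=7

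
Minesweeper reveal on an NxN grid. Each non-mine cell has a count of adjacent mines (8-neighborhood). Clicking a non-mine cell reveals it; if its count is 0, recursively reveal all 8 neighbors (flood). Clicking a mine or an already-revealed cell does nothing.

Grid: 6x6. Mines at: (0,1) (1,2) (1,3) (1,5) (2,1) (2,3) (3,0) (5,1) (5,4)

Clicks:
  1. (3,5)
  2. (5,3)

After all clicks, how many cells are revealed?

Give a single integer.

Click 1 (3,5) count=0: revealed 6 new [(2,4) (2,5) (3,4) (3,5) (4,4) (4,5)] -> total=6
Click 2 (5,3) count=1: revealed 1 new [(5,3)] -> total=7

Answer: 7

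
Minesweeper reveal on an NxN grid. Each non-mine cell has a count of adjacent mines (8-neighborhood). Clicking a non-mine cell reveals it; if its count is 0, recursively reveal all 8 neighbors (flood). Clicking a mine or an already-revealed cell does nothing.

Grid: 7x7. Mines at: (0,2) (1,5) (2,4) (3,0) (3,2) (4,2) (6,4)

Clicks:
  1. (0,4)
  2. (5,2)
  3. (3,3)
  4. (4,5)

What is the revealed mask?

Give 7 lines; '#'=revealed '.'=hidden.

Click 1 (0,4) count=1: revealed 1 new [(0,4)] -> total=1
Click 2 (5,2) count=1: revealed 1 new [(5,2)] -> total=2
Click 3 (3,3) count=3: revealed 1 new [(3,3)] -> total=3
Click 4 (4,5) count=0: revealed 15 new [(2,5) (2,6) (3,4) (3,5) (3,6) (4,3) (4,4) (4,5) (4,6) (5,3) (5,4) (5,5) (5,6) (6,5) (6,6)] -> total=18

Answer: ....#..
.......
.....##
...####
...####
..#####
.....##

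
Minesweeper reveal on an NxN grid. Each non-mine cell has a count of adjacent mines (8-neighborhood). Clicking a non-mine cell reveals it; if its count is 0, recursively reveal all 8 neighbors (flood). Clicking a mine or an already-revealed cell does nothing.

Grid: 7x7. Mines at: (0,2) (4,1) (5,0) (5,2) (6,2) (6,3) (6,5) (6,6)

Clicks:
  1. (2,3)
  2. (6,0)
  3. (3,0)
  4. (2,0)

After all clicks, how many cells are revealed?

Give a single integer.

Click 1 (2,3) count=0: revealed 36 new [(0,0) (0,1) (0,3) (0,4) (0,5) (0,6) (1,0) (1,1) (1,2) (1,3) (1,4) (1,5) (1,6) (2,0) (2,1) (2,2) (2,3) (2,4) (2,5) (2,6) (3,0) (3,1) (3,2) (3,3) (3,4) (3,5) (3,6) (4,2) (4,3) (4,4) (4,5) (4,6) (5,3) (5,4) (5,5) (5,6)] -> total=36
Click 2 (6,0) count=1: revealed 1 new [(6,0)] -> total=37
Click 3 (3,0) count=1: revealed 0 new [(none)] -> total=37
Click 4 (2,0) count=0: revealed 0 new [(none)] -> total=37

Answer: 37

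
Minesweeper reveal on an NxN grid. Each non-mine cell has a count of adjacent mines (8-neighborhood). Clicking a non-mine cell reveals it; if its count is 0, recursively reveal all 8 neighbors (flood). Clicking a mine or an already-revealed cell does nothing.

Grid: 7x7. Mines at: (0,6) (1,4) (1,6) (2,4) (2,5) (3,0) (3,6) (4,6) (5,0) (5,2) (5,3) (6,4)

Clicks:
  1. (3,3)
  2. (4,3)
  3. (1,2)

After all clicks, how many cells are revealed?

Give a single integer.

Answer: 18

Derivation:
Click 1 (3,3) count=1: revealed 1 new [(3,3)] -> total=1
Click 2 (4,3) count=2: revealed 1 new [(4,3)] -> total=2
Click 3 (1,2) count=0: revealed 16 new [(0,0) (0,1) (0,2) (0,3) (1,0) (1,1) (1,2) (1,3) (2,0) (2,1) (2,2) (2,3) (3,1) (3,2) (4,1) (4,2)] -> total=18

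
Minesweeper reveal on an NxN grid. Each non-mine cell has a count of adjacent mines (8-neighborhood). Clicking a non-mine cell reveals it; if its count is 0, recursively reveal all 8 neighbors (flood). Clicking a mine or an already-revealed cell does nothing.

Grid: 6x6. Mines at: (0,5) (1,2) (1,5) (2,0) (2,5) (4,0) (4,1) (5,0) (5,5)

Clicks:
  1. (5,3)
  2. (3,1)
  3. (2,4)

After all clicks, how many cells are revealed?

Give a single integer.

Click 1 (5,3) count=0: revealed 12 new [(2,2) (2,3) (2,4) (3,2) (3,3) (3,4) (4,2) (4,3) (4,4) (5,2) (5,3) (5,4)] -> total=12
Click 2 (3,1) count=3: revealed 1 new [(3,1)] -> total=13
Click 3 (2,4) count=2: revealed 0 new [(none)] -> total=13

Answer: 13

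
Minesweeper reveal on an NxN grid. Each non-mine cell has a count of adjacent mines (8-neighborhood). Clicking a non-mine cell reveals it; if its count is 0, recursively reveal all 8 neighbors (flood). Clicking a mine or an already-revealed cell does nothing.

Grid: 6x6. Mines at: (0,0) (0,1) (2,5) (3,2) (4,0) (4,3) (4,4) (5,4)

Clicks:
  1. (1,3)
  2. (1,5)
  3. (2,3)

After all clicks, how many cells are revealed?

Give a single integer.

Answer: 11

Derivation:
Click 1 (1,3) count=0: revealed 11 new [(0,2) (0,3) (0,4) (0,5) (1,2) (1,3) (1,4) (1,5) (2,2) (2,3) (2,4)] -> total=11
Click 2 (1,5) count=1: revealed 0 new [(none)] -> total=11
Click 3 (2,3) count=1: revealed 0 new [(none)] -> total=11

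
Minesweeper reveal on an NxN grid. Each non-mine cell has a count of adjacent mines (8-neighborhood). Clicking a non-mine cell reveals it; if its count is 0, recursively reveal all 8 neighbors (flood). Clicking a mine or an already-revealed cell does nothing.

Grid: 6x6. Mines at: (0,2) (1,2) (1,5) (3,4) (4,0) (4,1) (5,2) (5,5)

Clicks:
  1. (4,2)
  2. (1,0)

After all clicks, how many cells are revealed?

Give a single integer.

Click 1 (4,2) count=2: revealed 1 new [(4,2)] -> total=1
Click 2 (1,0) count=0: revealed 8 new [(0,0) (0,1) (1,0) (1,1) (2,0) (2,1) (3,0) (3,1)] -> total=9

Answer: 9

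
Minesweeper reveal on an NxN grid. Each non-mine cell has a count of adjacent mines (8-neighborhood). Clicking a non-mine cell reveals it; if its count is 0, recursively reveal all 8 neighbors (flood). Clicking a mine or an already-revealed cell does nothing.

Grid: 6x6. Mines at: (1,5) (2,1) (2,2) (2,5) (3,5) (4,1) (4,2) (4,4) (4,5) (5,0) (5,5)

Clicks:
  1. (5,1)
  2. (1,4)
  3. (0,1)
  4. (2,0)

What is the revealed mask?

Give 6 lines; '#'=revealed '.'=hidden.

Click 1 (5,1) count=3: revealed 1 new [(5,1)] -> total=1
Click 2 (1,4) count=2: revealed 1 new [(1,4)] -> total=2
Click 3 (0,1) count=0: revealed 9 new [(0,0) (0,1) (0,2) (0,3) (0,4) (1,0) (1,1) (1,2) (1,3)] -> total=11
Click 4 (2,0) count=1: revealed 1 new [(2,0)] -> total=12

Answer: #####.
#####.
#.....
......
......
.#....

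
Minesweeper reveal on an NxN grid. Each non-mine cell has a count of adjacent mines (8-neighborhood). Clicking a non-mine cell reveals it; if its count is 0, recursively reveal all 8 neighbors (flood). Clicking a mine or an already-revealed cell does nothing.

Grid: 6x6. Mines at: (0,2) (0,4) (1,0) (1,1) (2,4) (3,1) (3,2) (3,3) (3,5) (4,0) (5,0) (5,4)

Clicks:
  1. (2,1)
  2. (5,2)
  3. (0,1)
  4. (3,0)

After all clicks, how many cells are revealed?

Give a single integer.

Answer: 9

Derivation:
Click 1 (2,1) count=4: revealed 1 new [(2,1)] -> total=1
Click 2 (5,2) count=0: revealed 6 new [(4,1) (4,2) (4,3) (5,1) (5,2) (5,3)] -> total=7
Click 3 (0,1) count=3: revealed 1 new [(0,1)] -> total=8
Click 4 (3,0) count=2: revealed 1 new [(3,0)] -> total=9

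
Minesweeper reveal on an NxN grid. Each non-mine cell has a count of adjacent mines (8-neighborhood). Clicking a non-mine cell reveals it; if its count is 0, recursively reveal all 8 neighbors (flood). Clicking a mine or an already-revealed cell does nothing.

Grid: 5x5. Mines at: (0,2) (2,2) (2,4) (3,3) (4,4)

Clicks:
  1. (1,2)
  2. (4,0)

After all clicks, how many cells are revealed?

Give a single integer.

Click 1 (1,2) count=2: revealed 1 new [(1,2)] -> total=1
Click 2 (4,0) count=0: revealed 12 new [(0,0) (0,1) (1,0) (1,1) (2,0) (2,1) (3,0) (3,1) (3,2) (4,0) (4,1) (4,2)] -> total=13

Answer: 13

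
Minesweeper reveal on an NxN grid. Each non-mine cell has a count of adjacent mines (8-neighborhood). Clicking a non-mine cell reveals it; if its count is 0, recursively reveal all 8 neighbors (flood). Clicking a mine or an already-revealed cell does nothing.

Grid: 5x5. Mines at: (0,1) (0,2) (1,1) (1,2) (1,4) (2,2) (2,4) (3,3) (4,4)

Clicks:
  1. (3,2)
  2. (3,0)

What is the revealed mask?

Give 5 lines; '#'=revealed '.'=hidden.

Click 1 (3,2) count=2: revealed 1 new [(3,2)] -> total=1
Click 2 (3,0) count=0: revealed 7 new [(2,0) (2,1) (3,0) (3,1) (4,0) (4,1) (4,2)] -> total=8

Answer: .....
.....
##...
###..
###..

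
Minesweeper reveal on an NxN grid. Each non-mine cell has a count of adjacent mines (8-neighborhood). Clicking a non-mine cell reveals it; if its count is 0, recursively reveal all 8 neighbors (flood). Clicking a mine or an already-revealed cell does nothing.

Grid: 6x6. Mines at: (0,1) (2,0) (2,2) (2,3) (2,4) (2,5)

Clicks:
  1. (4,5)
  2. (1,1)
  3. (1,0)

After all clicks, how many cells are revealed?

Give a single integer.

Answer: 20

Derivation:
Click 1 (4,5) count=0: revealed 18 new [(3,0) (3,1) (3,2) (3,3) (3,4) (3,5) (4,0) (4,1) (4,2) (4,3) (4,4) (4,5) (5,0) (5,1) (5,2) (5,3) (5,4) (5,5)] -> total=18
Click 2 (1,1) count=3: revealed 1 new [(1,1)] -> total=19
Click 3 (1,0) count=2: revealed 1 new [(1,0)] -> total=20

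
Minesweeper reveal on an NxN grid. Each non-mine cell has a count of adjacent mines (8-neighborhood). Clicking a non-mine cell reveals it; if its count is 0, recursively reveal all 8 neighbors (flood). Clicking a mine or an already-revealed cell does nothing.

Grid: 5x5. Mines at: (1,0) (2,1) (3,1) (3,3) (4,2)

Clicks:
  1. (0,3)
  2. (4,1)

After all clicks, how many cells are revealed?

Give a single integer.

Answer: 12

Derivation:
Click 1 (0,3) count=0: revealed 11 new [(0,1) (0,2) (0,3) (0,4) (1,1) (1,2) (1,3) (1,4) (2,2) (2,3) (2,4)] -> total=11
Click 2 (4,1) count=2: revealed 1 new [(4,1)] -> total=12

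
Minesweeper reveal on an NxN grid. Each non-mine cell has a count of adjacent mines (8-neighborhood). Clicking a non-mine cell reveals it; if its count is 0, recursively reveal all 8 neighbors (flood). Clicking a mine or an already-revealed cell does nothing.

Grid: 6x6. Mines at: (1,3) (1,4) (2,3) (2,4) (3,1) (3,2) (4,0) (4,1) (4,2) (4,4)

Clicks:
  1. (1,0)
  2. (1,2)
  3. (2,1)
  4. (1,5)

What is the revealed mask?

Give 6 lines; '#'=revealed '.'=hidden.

Answer: ###...
###..#
###...
......
......
......

Derivation:
Click 1 (1,0) count=0: revealed 9 new [(0,0) (0,1) (0,2) (1,0) (1,1) (1,2) (2,0) (2,1) (2,2)] -> total=9
Click 2 (1,2) count=2: revealed 0 new [(none)] -> total=9
Click 3 (2,1) count=2: revealed 0 new [(none)] -> total=9
Click 4 (1,5) count=2: revealed 1 new [(1,5)] -> total=10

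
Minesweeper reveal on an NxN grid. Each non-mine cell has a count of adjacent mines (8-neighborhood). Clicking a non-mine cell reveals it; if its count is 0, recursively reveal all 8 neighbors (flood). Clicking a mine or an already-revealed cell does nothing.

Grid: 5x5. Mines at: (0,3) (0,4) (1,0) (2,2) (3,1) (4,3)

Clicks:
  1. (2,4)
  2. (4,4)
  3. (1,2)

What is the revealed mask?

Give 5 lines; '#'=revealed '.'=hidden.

Click 1 (2,4) count=0: revealed 6 new [(1,3) (1,4) (2,3) (2,4) (3,3) (3,4)] -> total=6
Click 2 (4,4) count=1: revealed 1 new [(4,4)] -> total=7
Click 3 (1,2) count=2: revealed 1 new [(1,2)] -> total=8

Answer: .....
..###
...##
...##
....#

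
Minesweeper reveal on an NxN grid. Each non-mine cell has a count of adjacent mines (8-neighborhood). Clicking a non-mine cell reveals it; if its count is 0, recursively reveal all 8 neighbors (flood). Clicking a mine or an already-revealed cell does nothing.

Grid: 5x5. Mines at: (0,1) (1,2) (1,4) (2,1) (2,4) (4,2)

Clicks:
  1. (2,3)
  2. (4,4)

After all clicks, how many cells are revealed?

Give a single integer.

Answer: 5

Derivation:
Click 1 (2,3) count=3: revealed 1 new [(2,3)] -> total=1
Click 2 (4,4) count=0: revealed 4 new [(3,3) (3,4) (4,3) (4,4)] -> total=5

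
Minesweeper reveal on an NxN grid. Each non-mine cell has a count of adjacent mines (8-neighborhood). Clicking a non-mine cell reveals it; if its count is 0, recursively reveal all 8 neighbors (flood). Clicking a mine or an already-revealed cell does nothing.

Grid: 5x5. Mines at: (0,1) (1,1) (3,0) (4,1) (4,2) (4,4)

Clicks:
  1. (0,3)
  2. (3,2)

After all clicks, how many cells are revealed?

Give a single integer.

Answer: 12

Derivation:
Click 1 (0,3) count=0: revealed 12 new [(0,2) (0,3) (0,4) (1,2) (1,3) (1,4) (2,2) (2,3) (2,4) (3,2) (3,3) (3,4)] -> total=12
Click 2 (3,2) count=2: revealed 0 new [(none)] -> total=12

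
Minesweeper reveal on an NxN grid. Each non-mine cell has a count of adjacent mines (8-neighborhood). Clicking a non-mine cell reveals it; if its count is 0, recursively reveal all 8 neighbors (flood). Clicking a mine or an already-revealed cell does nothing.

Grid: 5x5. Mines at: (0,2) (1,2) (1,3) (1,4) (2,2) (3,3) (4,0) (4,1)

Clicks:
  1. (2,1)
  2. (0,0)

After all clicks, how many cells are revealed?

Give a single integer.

Answer: 8

Derivation:
Click 1 (2,1) count=2: revealed 1 new [(2,1)] -> total=1
Click 2 (0,0) count=0: revealed 7 new [(0,0) (0,1) (1,0) (1,1) (2,0) (3,0) (3,1)] -> total=8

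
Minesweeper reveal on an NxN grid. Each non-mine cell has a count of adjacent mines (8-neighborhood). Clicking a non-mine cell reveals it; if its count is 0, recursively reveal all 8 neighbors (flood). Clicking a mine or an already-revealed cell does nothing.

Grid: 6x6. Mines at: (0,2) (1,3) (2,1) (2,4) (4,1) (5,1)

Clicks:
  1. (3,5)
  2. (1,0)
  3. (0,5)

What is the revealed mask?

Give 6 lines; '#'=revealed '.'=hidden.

Answer: ....##
#...##
......
.....#
......
......

Derivation:
Click 1 (3,5) count=1: revealed 1 new [(3,5)] -> total=1
Click 2 (1,0) count=1: revealed 1 new [(1,0)] -> total=2
Click 3 (0,5) count=0: revealed 4 new [(0,4) (0,5) (1,4) (1,5)] -> total=6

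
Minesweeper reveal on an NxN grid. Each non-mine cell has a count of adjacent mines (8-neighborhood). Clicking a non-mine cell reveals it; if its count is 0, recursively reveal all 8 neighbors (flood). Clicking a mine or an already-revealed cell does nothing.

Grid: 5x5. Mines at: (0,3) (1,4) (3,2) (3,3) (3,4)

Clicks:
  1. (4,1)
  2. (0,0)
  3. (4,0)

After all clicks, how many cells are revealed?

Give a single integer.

Answer: 13

Derivation:
Click 1 (4,1) count=1: revealed 1 new [(4,1)] -> total=1
Click 2 (0,0) count=0: revealed 12 new [(0,0) (0,1) (0,2) (1,0) (1,1) (1,2) (2,0) (2,1) (2,2) (3,0) (3,1) (4,0)] -> total=13
Click 3 (4,0) count=0: revealed 0 new [(none)] -> total=13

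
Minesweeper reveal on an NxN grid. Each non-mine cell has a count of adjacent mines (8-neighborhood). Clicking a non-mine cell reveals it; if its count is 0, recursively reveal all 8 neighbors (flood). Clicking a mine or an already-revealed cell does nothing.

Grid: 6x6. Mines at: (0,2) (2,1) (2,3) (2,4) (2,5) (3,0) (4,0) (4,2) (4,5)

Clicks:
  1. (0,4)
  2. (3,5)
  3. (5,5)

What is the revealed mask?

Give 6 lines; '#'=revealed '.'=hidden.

Answer: ...###
...###
......
.....#
......
.....#

Derivation:
Click 1 (0,4) count=0: revealed 6 new [(0,3) (0,4) (0,5) (1,3) (1,4) (1,5)] -> total=6
Click 2 (3,5) count=3: revealed 1 new [(3,5)] -> total=7
Click 3 (5,5) count=1: revealed 1 new [(5,5)] -> total=8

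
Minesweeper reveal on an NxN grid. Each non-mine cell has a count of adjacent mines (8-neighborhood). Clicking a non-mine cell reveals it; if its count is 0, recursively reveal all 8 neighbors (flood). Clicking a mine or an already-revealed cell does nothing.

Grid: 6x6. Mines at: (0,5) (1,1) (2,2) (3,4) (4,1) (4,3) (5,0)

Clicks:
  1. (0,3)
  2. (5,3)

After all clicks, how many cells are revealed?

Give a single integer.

Answer: 7

Derivation:
Click 1 (0,3) count=0: revealed 6 new [(0,2) (0,3) (0,4) (1,2) (1,3) (1,4)] -> total=6
Click 2 (5,3) count=1: revealed 1 new [(5,3)] -> total=7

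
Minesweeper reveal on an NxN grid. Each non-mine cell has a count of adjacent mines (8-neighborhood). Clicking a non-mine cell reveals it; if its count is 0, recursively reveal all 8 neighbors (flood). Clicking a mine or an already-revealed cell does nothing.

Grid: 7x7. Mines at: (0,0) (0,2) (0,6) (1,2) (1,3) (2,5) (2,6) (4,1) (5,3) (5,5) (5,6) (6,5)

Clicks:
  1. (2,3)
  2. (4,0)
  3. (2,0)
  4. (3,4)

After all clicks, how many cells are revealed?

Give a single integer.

Click 1 (2,3) count=2: revealed 1 new [(2,3)] -> total=1
Click 2 (4,0) count=1: revealed 1 new [(4,0)] -> total=2
Click 3 (2,0) count=0: revealed 6 new [(1,0) (1,1) (2,0) (2,1) (3,0) (3,1)] -> total=8
Click 4 (3,4) count=1: revealed 1 new [(3,4)] -> total=9

Answer: 9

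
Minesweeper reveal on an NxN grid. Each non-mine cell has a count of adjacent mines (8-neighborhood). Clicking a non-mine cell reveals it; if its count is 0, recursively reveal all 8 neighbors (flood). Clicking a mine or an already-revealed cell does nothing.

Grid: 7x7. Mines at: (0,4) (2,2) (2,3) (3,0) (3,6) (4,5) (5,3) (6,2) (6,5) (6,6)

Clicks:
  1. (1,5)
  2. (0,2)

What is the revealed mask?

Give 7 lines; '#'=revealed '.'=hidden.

Answer: ####...
####.#.
##.....
.......
.......
.......
.......

Derivation:
Click 1 (1,5) count=1: revealed 1 new [(1,5)] -> total=1
Click 2 (0,2) count=0: revealed 10 new [(0,0) (0,1) (0,2) (0,3) (1,0) (1,1) (1,2) (1,3) (2,0) (2,1)] -> total=11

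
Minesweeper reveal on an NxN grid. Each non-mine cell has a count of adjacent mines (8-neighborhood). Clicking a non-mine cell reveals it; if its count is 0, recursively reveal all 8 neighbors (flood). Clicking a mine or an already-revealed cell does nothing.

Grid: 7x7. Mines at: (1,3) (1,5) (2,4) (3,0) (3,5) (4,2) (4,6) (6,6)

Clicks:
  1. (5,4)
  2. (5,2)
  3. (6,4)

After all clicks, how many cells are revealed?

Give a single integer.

Click 1 (5,4) count=0: revealed 17 new [(4,0) (4,1) (4,3) (4,4) (4,5) (5,0) (5,1) (5,2) (5,3) (5,4) (5,5) (6,0) (6,1) (6,2) (6,3) (6,4) (6,5)] -> total=17
Click 2 (5,2) count=1: revealed 0 new [(none)] -> total=17
Click 3 (6,4) count=0: revealed 0 new [(none)] -> total=17

Answer: 17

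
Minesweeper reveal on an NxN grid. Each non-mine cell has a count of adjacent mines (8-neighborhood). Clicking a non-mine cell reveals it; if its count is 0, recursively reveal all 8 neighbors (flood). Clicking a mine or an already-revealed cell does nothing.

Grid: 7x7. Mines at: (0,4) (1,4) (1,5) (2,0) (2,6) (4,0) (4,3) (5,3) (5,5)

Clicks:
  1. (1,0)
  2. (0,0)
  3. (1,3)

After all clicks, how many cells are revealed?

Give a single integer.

Answer: 14

Derivation:
Click 1 (1,0) count=1: revealed 1 new [(1,0)] -> total=1
Click 2 (0,0) count=0: revealed 13 new [(0,0) (0,1) (0,2) (0,3) (1,1) (1,2) (1,3) (2,1) (2,2) (2,3) (3,1) (3,2) (3,3)] -> total=14
Click 3 (1,3) count=2: revealed 0 new [(none)] -> total=14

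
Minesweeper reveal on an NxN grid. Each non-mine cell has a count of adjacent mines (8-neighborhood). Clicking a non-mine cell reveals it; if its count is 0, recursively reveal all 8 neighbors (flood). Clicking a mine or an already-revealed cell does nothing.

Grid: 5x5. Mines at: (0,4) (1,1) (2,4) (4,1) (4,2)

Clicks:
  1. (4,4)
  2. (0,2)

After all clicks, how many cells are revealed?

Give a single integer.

Answer: 5

Derivation:
Click 1 (4,4) count=0: revealed 4 new [(3,3) (3,4) (4,3) (4,4)] -> total=4
Click 2 (0,2) count=1: revealed 1 new [(0,2)] -> total=5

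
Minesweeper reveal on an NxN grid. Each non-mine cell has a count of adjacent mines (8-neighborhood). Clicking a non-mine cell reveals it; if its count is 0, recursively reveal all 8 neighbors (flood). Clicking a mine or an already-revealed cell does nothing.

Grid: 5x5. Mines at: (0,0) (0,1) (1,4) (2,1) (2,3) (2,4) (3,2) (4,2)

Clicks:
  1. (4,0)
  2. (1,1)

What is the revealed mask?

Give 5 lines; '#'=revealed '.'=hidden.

Click 1 (4,0) count=0: revealed 4 new [(3,0) (3,1) (4,0) (4,1)] -> total=4
Click 2 (1,1) count=3: revealed 1 new [(1,1)] -> total=5

Answer: .....
.#...
.....
##...
##...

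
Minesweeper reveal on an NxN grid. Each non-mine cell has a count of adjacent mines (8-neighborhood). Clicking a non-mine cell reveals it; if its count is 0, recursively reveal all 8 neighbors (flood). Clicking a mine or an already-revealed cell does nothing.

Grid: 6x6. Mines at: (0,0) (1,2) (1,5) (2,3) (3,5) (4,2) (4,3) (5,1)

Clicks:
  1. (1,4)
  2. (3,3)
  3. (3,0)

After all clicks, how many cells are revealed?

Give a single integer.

Click 1 (1,4) count=2: revealed 1 new [(1,4)] -> total=1
Click 2 (3,3) count=3: revealed 1 new [(3,3)] -> total=2
Click 3 (3,0) count=0: revealed 8 new [(1,0) (1,1) (2,0) (2,1) (3,0) (3,1) (4,0) (4,1)] -> total=10

Answer: 10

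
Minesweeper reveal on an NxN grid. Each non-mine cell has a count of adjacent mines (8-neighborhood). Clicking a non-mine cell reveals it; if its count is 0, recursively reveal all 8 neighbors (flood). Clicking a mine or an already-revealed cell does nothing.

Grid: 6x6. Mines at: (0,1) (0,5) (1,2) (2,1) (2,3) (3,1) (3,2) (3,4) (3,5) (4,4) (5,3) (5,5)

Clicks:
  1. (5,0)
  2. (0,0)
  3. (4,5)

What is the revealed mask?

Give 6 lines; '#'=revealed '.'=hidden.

Click 1 (5,0) count=0: revealed 6 new [(4,0) (4,1) (4,2) (5,0) (5,1) (5,2)] -> total=6
Click 2 (0,0) count=1: revealed 1 new [(0,0)] -> total=7
Click 3 (4,5) count=4: revealed 1 new [(4,5)] -> total=8

Answer: #.....
......
......
......
###..#
###...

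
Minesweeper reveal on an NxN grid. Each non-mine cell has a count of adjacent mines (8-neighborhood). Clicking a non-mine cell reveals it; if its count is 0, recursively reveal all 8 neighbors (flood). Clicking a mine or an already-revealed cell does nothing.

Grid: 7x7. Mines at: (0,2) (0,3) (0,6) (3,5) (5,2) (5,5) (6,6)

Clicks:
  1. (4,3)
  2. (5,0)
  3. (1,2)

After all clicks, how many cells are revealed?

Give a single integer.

Click 1 (4,3) count=1: revealed 1 new [(4,3)] -> total=1
Click 2 (5,0) count=0: revealed 25 new [(0,0) (0,1) (1,0) (1,1) (1,2) (1,3) (1,4) (2,0) (2,1) (2,2) (2,3) (2,4) (3,0) (3,1) (3,2) (3,3) (3,4) (4,0) (4,1) (4,2) (4,4) (5,0) (5,1) (6,0) (6,1)] -> total=26
Click 3 (1,2) count=2: revealed 0 new [(none)] -> total=26

Answer: 26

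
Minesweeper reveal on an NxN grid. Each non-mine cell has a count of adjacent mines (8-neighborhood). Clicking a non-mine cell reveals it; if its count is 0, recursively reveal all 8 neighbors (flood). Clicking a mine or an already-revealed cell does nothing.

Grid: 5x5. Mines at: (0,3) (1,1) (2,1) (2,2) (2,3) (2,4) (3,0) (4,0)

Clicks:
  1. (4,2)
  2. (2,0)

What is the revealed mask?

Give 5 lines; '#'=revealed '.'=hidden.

Click 1 (4,2) count=0: revealed 8 new [(3,1) (3,2) (3,3) (3,4) (4,1) (4,2) (4,3) (4,4)] -> total=8
Click 2 (2,0) count=3: revealed 1 new [(2,0)] -> total=9

Answer: .....
.....
#....
.####
.####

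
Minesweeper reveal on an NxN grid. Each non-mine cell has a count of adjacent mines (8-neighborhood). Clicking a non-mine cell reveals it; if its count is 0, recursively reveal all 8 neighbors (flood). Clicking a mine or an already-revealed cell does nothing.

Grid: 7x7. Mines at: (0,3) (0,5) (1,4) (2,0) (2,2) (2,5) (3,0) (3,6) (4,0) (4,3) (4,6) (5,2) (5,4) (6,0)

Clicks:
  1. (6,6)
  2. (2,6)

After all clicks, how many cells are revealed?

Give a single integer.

Answer: 5

Derivation:
Click 1 (6,6) count=0: revealed 4 new [(5,5) (5,6) (6,5) (6,6)] -> total=4
Click 2 (2,6) count=2: revealed 1 new [(2,6)] -> total=5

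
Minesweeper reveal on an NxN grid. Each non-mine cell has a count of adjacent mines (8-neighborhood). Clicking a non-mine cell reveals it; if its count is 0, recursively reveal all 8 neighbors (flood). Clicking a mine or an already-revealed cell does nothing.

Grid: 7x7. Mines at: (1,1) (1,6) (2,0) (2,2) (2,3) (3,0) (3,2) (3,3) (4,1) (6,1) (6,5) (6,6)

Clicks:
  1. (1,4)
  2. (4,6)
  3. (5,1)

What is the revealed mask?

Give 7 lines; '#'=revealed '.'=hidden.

Answer: .......
....#..
....###
....###
....###
.#..###
.......

Derivation:
Click 1 (1,4) count=1: revealed 1 new [(1,4)] -> total=1
Click 2 (4,6) count=0: revealed 12 new [(2,4) (2,5) (2,6) (3,4) (3,5) (3,6) (4,4) (4,5) (4,6) (5,4) (5,5) (5,6)] -> total=13
Click 3 (5,1) count=2: revealed 1 new [(5,1)] -> total=14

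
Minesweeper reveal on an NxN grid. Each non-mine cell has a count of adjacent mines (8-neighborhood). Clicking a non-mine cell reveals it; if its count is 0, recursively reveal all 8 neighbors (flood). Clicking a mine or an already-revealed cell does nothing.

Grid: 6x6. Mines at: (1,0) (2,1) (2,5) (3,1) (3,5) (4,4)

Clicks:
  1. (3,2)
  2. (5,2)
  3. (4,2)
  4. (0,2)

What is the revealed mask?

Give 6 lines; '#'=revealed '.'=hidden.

Click 1 (3,2) count=2: revealed 1 new [(3,2)] -> total=1
Click 2 (5,2) count=0: revealed 8 new [(4,0) (4,1) (4,2) (4,3) (5,0) (5,1) (5,2) (5,3)] -> total=9
Click 3 (4,2) count=1: revealed 0 new [(none)] -> total=9
Click 4 (0,2) count=0: revealed 15 new [(0,1) (0,2) (0,3) (0,4) (0,5) (1,1) (1,2) (1,3) (1,4) (1,5) (2,2) (2,3) (2,4) (3,3) (3,4)] -> total=24

Answer: .#####
.#####
..###.
..###.
####..
####..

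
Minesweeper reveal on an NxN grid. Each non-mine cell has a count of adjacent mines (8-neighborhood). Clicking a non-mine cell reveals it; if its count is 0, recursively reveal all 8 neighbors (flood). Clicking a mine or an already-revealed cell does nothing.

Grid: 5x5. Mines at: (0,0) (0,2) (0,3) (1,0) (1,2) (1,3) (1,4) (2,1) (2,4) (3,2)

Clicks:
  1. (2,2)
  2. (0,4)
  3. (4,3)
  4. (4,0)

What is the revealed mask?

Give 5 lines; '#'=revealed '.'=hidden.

Answer: ....#
.....
..#..
##...
##.#.

Derivation:
Click 1 (2,2) count=4: revealed 1 new [(2,2)] -> total=1
Click 2 (0,4) count=3: revealed 1 new [(0,4)] -> total=2
Click 3 (4,3) count=1: revealed 1 new [(4,3)] -> total=3
Click 4 (4,0) count=0: revealed 4 new [(3,0) (3,1) (4,0) (4,1)] -> total=7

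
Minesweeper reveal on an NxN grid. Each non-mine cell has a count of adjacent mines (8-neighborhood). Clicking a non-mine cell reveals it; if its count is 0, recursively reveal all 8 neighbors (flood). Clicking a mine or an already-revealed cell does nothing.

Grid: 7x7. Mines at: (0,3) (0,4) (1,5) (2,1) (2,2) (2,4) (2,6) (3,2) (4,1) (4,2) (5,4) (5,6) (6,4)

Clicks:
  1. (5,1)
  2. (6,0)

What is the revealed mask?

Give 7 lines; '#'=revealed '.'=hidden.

Click 1 (5,1) count=2: revealed 1 new [(5,1)] -> total=1
Click 2 (6,0) count=0: revealed 7 new [(5,0) (5,2) (5,3) (6,0) (6,1) (6,2) (6,3)] -> total=8

Answer: .......
.......
.......
.......
.......
####...
####...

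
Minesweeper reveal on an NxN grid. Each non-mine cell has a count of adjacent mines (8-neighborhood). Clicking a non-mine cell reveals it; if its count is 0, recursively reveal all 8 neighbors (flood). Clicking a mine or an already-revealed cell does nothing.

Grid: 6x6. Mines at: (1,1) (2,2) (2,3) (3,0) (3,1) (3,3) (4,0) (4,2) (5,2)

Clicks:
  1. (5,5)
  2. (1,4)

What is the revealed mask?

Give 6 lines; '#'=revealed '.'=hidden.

Answer: ..####
..####
....##
....##
...###
...###

Derivation:
Click 1 (5,5) count=0: revealed 18 new [(0,2) (0,3) (0,4) (0,5) (1,2) (1,3) (1,4) (1,5) (2,4) (2,5) (3,4) (3,5) (4,3) (4,4) (4,5) (5,3) (5,4) (5,5)] -> total=18
Click 2 (1,4) count=1: revealed 0 new [(none)] -> total=18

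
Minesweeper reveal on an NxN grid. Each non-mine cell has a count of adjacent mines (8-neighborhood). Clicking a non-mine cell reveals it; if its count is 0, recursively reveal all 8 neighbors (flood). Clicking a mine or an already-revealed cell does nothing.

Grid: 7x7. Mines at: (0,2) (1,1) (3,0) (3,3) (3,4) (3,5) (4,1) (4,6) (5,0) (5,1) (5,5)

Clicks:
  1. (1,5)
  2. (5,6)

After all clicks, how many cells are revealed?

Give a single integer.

Answer: 13

Derivation:
Click 1 (1,5) count=0: revealed 12 new [(0,3) (0,4) (0,5) (0,6) (1,3) (1,4) (1,5) (1,6) (2,3) (2,4) (2,5) (2,6)] -> total=12
Click 2 (5,6) count=2: revealed 1 new [(5,6)] -> total=13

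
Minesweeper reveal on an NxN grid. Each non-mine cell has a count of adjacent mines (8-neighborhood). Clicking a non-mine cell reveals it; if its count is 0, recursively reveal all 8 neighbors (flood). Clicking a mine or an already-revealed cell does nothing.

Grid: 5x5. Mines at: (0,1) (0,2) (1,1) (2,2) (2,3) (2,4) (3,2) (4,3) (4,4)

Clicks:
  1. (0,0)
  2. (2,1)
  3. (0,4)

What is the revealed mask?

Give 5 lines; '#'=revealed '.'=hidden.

Click 1 (0,0) count=2: revealed 1 new [(0,0)] -> total=1
Click 2 (2,1) count=3: revealed 1 new [(2,1)] -> total=2
Click 3 (0,4) count=0: revealed 4 new [(0,3) (0,4) (1,3) (1,4)] -> total=6

Answer: #..##
...##
.#...
.....
.....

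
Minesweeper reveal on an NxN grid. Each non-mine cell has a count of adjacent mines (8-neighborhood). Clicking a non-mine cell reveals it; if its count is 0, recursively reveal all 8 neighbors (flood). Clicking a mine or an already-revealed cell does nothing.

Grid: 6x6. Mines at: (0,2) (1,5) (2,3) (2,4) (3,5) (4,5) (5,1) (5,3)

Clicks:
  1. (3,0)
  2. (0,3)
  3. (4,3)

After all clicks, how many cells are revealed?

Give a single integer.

Click 1 (3,0) count=0: revealed 14 new [(0,0) (0,1) (1,0) (1,1) (1,2) (2,0) (2,1) (2,2) (3,0) (3,1) (3,2) (4,0) (4,1) (4,2)] -> total=14
Click 2 (0,3) count=1: revealed 1 new [(0,3)] -> total=15
Click 3 (4,3) count=1: revealed 1 new [(4,3)] -> total=16

Answer: 16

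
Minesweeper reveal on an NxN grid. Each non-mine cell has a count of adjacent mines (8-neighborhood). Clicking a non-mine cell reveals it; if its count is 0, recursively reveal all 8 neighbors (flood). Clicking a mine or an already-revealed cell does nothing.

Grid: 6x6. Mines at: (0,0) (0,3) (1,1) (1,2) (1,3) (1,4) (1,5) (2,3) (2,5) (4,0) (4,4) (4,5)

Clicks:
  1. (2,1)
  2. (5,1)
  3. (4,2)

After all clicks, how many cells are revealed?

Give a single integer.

Click 1 (2,1) count=2: revealed 1 new [(2,1)] -> total=1
Click 2 (5,1) count=1: revealed 1 new [(5,1)] -> total=2
Click 3 (4,2) count=0: revealed 8 new [(3,1) (3,2) (3,3) (4,1) (4,2) (4,3) (5,2) (5,3)] -> total=10

Answer: 10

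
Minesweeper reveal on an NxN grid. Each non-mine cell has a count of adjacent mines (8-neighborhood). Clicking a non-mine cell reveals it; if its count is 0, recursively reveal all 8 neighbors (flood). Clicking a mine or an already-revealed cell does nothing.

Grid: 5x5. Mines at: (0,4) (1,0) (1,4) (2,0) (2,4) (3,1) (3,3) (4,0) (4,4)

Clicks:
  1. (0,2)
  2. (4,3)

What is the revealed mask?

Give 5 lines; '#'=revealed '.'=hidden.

Answer: .###.
.###.
.###.
.....
...#.

Derivation:
Click 1 (0,2) count=0: revealed 9 new [(0,1) (0,2) (0,3) (1,1) (1,2) (1,3) (2,1) (2,2) (2,3)] -> total=9
Click 2 (4,3) count=2: revealed 1 new [(4,3)] -> total=10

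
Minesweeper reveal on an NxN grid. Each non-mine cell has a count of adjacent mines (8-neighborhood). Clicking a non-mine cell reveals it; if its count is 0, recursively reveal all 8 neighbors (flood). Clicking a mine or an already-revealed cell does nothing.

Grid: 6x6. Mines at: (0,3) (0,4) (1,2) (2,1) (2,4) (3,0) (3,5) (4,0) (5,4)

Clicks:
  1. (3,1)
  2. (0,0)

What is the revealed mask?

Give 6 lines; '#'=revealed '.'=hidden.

Click 1 (3,1) count=3: revealed 1 new [(3,1)] -> total=1
Click 2 (0,0) count=0: revealed 4 new [(0,0) (0,1) (1,0) (1,1)] -> total=5

Answer: ##....
##....
......
.#....
......
......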